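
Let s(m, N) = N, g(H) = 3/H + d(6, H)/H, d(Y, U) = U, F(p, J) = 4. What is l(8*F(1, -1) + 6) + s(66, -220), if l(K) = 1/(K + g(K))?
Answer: -326662/1485 ≈ -219.97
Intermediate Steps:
g(H) = 1 + 3/H (g(H) = 3/H + H/H = 3/H + 1 = 1 + 3/H)
l(K) = 1/(K + (3 + K)/K)
l(8*F(1, -1) + 6) + s(66, -220) = (8*4 + 6)/(3 + (8*4 + 6) + (8*4 + 6)**2) - 220 = (32 + 6)/(3 + (32 + 6) + (32 + 6)**2) - 220 = 38/(3 + 38 + 38**2) - 220 = 38/(3 + 38 + 1444) - 220 = 38/1485 - 220 = -326662/1485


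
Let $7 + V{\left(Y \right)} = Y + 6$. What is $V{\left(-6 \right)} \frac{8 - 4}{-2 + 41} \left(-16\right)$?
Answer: $\frac{448}{39} \approx 11.487$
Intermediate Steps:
$V{\left(Y \right)} = -1 + Y$ ($V{\left(Y \right)} = -7 + \left(Y + 6\right) = -7 + \left(6 + Y\right) = -1 + Y$)
$V{\left(-6 \right)} \frac{8 - 4}{-2 + 41} \left(-16\right) = \left(-1 - 6\right) \frac{8 - 4}{-2 + 41} \left(-16\right) = - 7 \cdot \frac{4}{39} \left(-16\right) = - 7 \cdot 4 \cdot \frac{1}{39} \left(-16\right) = \left(-7\right) \frac{4}{39} \left(-16\right) = \left(- \frac{28}{39}\right) \left(-16\right) = \frac{448}{39}$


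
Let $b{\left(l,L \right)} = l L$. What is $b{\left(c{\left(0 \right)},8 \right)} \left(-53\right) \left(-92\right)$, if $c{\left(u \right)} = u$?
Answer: $0$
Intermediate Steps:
$b{\left(l,L \right)} = L l$
$b{\left(c{\left(0 \right)},8 \right)} \left(-53\right) \left(-92\right) = 8 \cdot 0 \left(-53\right) \left(-92\right) = 0 \left(-53\right) \left(-92\right) = 0 \left(-92\right) = 0$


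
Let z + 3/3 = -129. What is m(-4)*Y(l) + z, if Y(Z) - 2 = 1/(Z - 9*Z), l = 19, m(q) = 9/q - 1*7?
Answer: -90251/608 ≈ -148.44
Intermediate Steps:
m(q) = -7 + 9/q (m(q) = 9/q - 7 = -7 + 9/q)
z = -130 (z = -1 - 129 = -130)
Y(Z) = 2 - 1/(8*Z) (Y(Z) = 2 + 1/(Z - 9*Z) = 2 + 1/(-8*Z) = 2 - 1/(8*Z))
m(-4)*Y(l) + z = (-7 + 9/(-4))*(2 - 1/8/19) - 130 = (-7 + 9*(-1/4))*(2 - 1/8*1/19) - 130 = (-7 - 9/4)*(2 - 1/152) - 130 = -37/4*303/152 - 130 = -11211/608 - 130 = -90251/608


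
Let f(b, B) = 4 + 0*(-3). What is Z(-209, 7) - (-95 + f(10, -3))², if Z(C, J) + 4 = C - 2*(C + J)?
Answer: -8090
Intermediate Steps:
f(b, B) = 4 (f(b, B) = 4 + 0 = 4)
Z(C, J) = -4 - C - 2*J (Z(C, J) = -4 + (C - 2*(C + J)) = -4 + (C + (-2*C - 2*J)) = -4 + (-C - 2*J) = -4 - C - 2*J)
Z(-209, 7) - (-95 + f(10, -3))² = (-4 - 1*(-209) - 2*7) - (-95 + 4)² = (-4 + 209 - 14) - 1*(-91)² = 191 - 1*8281 = 191 - 8281 = -8090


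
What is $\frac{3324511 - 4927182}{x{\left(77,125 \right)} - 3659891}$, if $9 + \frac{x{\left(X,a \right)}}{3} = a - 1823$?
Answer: $\frac{1602671}{3665012} \approx 0.43729$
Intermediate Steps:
$x{\left(X,a \right)} = -5496 + 3 a$ ($x{\left(X,a \right)} = -27 + 3 \left(a - 1823\right) = -27 + 3 \left(-1823 + a\right) = -27 + \left(-5469 + 3 a\right) = -5496 + 3 a$)
$\frac{3324511 - 4927182}{x{\left(77,125 \right)} - 3659891} = \frac{3324511 - 4927182}{\left(-5496 + 3 \cdot 125\right) - 3659891} = - \frac{1602671}{\left(-5496 + 375\right) - 3659891} = - \frac{1602671}{-5121 - 3659891} = - \frac{1602671}{-3665012} = \left(-1602671\right) \left(- \frac{1}{3665012}\right) = \frac{1602671}{3665012}$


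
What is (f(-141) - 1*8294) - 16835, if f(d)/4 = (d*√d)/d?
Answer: -25129 + 4*I*√141 ≈ -25129.0 + 47.497*I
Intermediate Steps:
f(d) = 4*√d (f(d) = 4*((d*√d)/d) = 4*(d^(3/2)/d) = 4*√d)
(f(-141) - 1*8294) - 16835 = (4*√(-141) - 1*8294) - 16835 = (4*(I*√141) - 8294) - 16835 = (4*I*√141 - 8294) - 16835 = (-8294 + 4*I*√141) - 16835 = -25129 + 4*I*√141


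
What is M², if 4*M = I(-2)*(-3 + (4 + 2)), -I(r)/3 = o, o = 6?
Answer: 729/4 ≈ 182.25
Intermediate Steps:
I(r) = -18 (I(r) = -3*6 = -18)
M = -27/2 (M = (-18*(-3 + (4 + 2)))/4 = (-18*(-3 + 6))/4 = (-18*3)/4 = (¼)*(-54) = -27/2 ≈ -13.500)
M² = (-27/2)² = 729/4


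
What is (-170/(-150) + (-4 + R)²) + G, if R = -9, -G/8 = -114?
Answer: 16232/15 ≈ 1082.1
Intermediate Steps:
G = 912 (G = -8*(-114) = 912)
(-170/(-150) + (-4 + R)²) + G = (-170/(-150) + (-4 - 9)²) + 912 = (-170*(-1/150) + (-13)²) + 912 = (17/15 + 169) + 912 = 2552/15 + 912 = 16232/15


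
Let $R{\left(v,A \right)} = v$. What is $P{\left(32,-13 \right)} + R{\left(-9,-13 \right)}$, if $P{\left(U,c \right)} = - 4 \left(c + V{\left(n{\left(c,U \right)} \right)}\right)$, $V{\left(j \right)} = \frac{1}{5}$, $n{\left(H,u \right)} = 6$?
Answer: $\frac{211}{5} \approx 42.2$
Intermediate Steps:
$V{\left(j \right)} = \frac{1}{5}$
$P{\left(U,c \right)} = - \frac{4}{5} - 4 c$ ($P{\left(U,c \right)} = - 4 \left(c + \frac{1}{5}\right) = - 4 \left(\frac{1}{5} + c\right) = - \frac{4}{5} - 4 c$)
$P{\left(32,-13 \right)} + R{\left(-9,-13 \right)} = \left(- \frac{4}{5} - -52\right) - 9 = \left(- \frac{4}{5} + 52\right) - 9 = \frac{256}{5} - 9 = \frac{211}{5}$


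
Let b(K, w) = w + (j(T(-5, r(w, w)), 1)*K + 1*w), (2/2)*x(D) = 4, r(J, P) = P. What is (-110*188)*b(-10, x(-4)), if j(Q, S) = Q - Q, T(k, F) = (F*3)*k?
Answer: -165440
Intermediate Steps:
x(D) = 4
T(k, F) = 3*F*k (T(k, F) = (3*F)*k = 3*F*k)
j(Q, S) = 0
b(K, w) = 2*w (b(K, w) = w + (0*K + 1*w) = w + (0 + w) = w + w = 2*w)
(-110*188)*b(-10, x(-4)) = (-110*188)*(2*4) = -20680*8 = -165440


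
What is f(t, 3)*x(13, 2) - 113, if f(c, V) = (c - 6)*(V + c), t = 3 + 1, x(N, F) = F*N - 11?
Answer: -323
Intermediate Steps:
x(N, F) = -11 + F*N
t = 4
f(c, V) = (-6 + c)*(V + c)
f(t, 3)*x(13, 2) - 113 = (4² - 6*3 - 6*4 + 3*4)*(-11 + 2*13) - 113 = (16 - 18 - 24 + 12)*(-11 + 26) - 113 = -14*15 - 113 = -210 - 113 = -323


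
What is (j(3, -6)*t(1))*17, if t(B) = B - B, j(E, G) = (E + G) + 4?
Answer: 0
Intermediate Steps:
j(E, G) = 4 + E + G
t(B) = 0
(j(3, -6)*t(1))*17 = ((4 + 3 - 6)*0)*17 = (1*0)*17 = 0*17 = 0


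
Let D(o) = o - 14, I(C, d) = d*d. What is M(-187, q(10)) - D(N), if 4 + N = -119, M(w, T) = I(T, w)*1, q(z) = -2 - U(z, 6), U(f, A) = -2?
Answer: 35106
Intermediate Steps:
I(C, d) = d**2
q(z) = 0 (q(z) = -2 - 1*(-2) = -2 + 2 = 0)
M(w, T) = w**2 (M(w, T) = w**2*1 = w**2)
N = -123 (N = -4 - 119 = -123)
D(o) = -14 + o
M(-187, q(10)) - D(N) = (-187)**2 - (-14 - 123) = 34969 - 1*(-137) = 34969 + 137 = 35106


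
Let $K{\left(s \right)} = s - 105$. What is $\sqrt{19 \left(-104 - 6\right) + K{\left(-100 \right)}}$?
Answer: $3 i \sqrt{255} \approx 47.906 i$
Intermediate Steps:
$K{\left(s \right)} = -105 + s$
$\sqrt{19 \left(-104 - 6\right) + K{\left(-100 \right)}} = \sqrt{19 \left(-104 - 6\right) - 205} = \sqrt{19 \left(-110\right) - 205} = \sqrt{-2090 - 205} = \sqrt{-2295} = 3 i \sqrt{255}$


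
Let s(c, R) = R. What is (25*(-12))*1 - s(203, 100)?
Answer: -400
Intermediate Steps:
(25*(-12))*1 - s(203, 100) = (25*(-12))*1 - 1*100 = -300*1 - 100 = -300 - 100 = -400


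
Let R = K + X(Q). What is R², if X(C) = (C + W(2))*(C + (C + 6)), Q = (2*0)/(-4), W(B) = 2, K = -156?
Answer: 20736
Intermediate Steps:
Q = 0 (Q = 0*(-¼) = 0)
X(C) = (2 + C)*(6 + 2*C) (X(C) = (C + 2)*(C + (C + 6)) = (2 + C)*(C + (6 + C)) = (2 + C)*(6 + 2*C))
R = -144 (R = -156 + (12 + 2*0² + 10*0) = -156 + (12 + 2*0 + 0) = -156 + (12 + 0 + 0) = -156 + 12 = -144)
R² = (-144)² = 20736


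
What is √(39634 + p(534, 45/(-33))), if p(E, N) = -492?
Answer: √39142 ≈ 197.84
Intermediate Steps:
√(39634 + p(534, 45/(-33))) = √(39634 - 492) = √39142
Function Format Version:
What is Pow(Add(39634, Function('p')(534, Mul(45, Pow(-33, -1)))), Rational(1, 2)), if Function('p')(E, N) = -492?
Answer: Pow(39142, Rational(1, 2)) ≈ 197.84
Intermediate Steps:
Pow(Add(39634, Function('p')(534, Mul(45, Pow(-33, -1)))), Rational(1, 2)) = Pow(Add(39634, -492), Rational(1, 2)) = Pow(39142, Rational(1, 2))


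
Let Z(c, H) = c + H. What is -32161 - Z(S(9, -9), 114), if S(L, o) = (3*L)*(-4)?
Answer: -32167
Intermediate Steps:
S(L, o) = -12*L
Z(c, H) = H + c
-32161 - Z(S(9, -9), 114) = -32161 - (114 - 12*9) = -32161 - (114 - 108) = -32161 - 1*6 = -32161 - 6 = -32167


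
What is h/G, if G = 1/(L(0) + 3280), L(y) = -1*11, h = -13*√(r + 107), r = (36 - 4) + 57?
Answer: -594958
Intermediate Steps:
r = 89 (r = 32 + 57 = 89)
h = -182 (h = -13*√(89 + 107) = -13*√196 = -13*14 = -182)
L(y) = -11
G = 1/3269 (G = 1/(-11 + 3280) = 1/3269 ≈ 0.00030590)
h/G = -182/1/3269 = -182*3269 = -594958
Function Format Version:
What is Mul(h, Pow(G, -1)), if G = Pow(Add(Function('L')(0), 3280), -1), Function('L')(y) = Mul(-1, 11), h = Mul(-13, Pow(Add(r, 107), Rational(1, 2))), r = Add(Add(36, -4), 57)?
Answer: -594958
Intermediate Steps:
r = 89 (r = Add(32, 57) = 89)
h = -182 (h = Mul(-13, Pow(Add(89, 107), Rational(1, 2))) = Mul(-13, Pow(196, Rational(1, 2))) = Mul(-13, 14) = -182)
Function('L')(y) = -11
G = Rational(1, 3269) (G = Pow(Add(-11, 3280), -1) = Pow(3269, -1) = Rational(1, 3269) ≈ 0.00030590)
Mul(h, Pow(G, -1)) = Mul(-182, Pow(Rational(1, 3269), -1)) = Mul(-182, 3269) = -594958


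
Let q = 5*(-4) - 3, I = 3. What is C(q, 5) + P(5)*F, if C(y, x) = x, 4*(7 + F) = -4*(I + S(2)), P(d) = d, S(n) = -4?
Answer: -25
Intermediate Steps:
F = -6 (F = -7 + (-4*(3 - 4))/4 = -7 + (-4*(-1))/4 = -7 + (¼)*4 = -7 + 1 = -6)
q = -23 (q = -20 - 3 = -23)
C(q, 5) + P(5)*F = 5 + 5*(-6) = 5 - 30 = -25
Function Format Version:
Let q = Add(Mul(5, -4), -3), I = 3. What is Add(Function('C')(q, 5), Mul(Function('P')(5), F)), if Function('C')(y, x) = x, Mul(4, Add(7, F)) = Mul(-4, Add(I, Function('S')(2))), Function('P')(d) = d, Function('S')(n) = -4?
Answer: -25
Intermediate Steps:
F = -6 (F = Add(-7, Mul(Rational(1, 4), Mul(-4, Add(3, -4)))) = Add(-7, Mul(Rational(1, 4), Mul(-4, -1))) = Add(-7, Mul(Rational(1, 4), 4)) = Add(-7, 1) = -6)
q = -23 (q = Add(-20, -3) = -23)
Add(Function('C')(q, 5), Mul(Function('P')(5), F)) = Add(5, Mul(5, -6)) = Add(5, -30) = -25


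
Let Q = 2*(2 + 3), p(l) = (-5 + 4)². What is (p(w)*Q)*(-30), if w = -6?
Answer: -300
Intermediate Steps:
p(l) = 1 (p(l) = (-1)² = 1)
Q = 10 (Q = 2*5 = 10)
(p(w)*Q)*(-30) = (1*10)*(-30) = 10*(-30) = -300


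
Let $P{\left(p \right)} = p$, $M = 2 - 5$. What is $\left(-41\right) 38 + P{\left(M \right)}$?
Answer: $-1561$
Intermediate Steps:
$M = -3$ ($M = 2 - 5 = -3$)
$\left(-41\right) 38 + P{\left(M \right)} = \left(-41\right) 38 - 3 = -1558 - 3 = -1561$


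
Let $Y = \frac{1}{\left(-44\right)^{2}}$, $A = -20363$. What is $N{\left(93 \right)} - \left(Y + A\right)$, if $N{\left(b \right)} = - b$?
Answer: $\frac{39242719}{1936} \approx 20270.0$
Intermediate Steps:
$Y = \frac{1}{1936} \approx 0.00051653$
$N{\left(93 \right)} - \left(Y + A\right) = \left(-1\right) 93 - \left(\frac{1}{1936} - 20363\right) = -93 - - \frac{39422767}{1936} = -93 + \frac{39422767}{1936} = \frac{39242719}{1936}$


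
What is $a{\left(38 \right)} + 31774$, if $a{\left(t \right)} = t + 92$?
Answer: $31904$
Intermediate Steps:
$a{\left(t \right)} = 92 + t$
$a{\left(38 \right)} + 31774 = \left(92 + 38\right) + 31774 = 130 + 31774 = 31904$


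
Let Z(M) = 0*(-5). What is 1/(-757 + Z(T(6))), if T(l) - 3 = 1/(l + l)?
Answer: -1/757 ≈ -0.0013210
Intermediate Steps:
T(l) = 3 + 1/(2*l) (T(l) = 3 + 1/(l + l) = 3 + 1/(2*l))
Z(M) = 0
1/(-757 + Z(T(6))) = 1/(-757 + 0) = 1/(-757) = -1/757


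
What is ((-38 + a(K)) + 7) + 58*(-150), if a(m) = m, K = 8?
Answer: -8723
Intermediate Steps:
((-38 + a(K)) + 7) + 58*(-150) = ((-38 + 8) + 7) + 58*(-150) = (-30 + 7) - 8700 = -23 - 8700 = -8723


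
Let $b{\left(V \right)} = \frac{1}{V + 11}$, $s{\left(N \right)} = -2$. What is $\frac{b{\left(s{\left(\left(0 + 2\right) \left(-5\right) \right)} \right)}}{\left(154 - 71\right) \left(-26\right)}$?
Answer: $- \frac{1}{19422} \approx -5.1488 \cdot 10^{-5}$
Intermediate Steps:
$b{\left(V \right)} = \frac{1}{11 + V}$
$\frac{b{\left(s{\left(\left(0 + 2\right) \left(-5\right) \right)} \right)}}{\left(154 - 71\right) \left(-26\right)} = \frac{1}{\left(11 - 2\right) \left(154 - 71\right) \left(-26\right)} = \frac{1}{9 \cdot 83 \left(-26\right)} = \frac{1}{9 \left(-2158\right)} = \frac{1}{9} \left(- \frac{1}{2158}\right) = - \frac{1}{19422}$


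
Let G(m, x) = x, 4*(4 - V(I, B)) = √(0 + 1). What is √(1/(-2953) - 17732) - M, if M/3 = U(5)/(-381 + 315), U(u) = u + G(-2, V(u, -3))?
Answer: 35/88 + I*√154626748941/2953 ≈ 0.39773 + 133.16*I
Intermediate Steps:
V(I, B) = 15/4 (V(I, B) = 4 - √(0 + 1)/4 = 4 - √1/4 = 4 - ¼*1 = 4 - ¼ = 15/4)
U(u) = 15/4 + u (U(u) = u + 15/4 = 15/4 + u)
M = -35/88 (M = 3*((15/4 + 5)/(-381 + 315)) = 3*((35/4)/(-66)) = 3*(-1/66*35/4) = 3*(-35/264) = -35/88 ≈ -0.39773)
√(1/(-2953) - 17732) - M = √(1/(-2953) - 17732) - 1*(-35/88) = √(-1/2953 - 17732) + 35/88 = √(-52362597/2953) + 35/88 = I*√154626748941/2953 + 35/88 = 35/88 + I*√154626748941/2953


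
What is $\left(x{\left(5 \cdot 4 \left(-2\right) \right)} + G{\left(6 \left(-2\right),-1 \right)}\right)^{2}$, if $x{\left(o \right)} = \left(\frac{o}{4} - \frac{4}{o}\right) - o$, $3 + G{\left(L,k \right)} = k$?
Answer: $\frac{68121}{100} \approx 681.21$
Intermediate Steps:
$G{\left(L,k \right)} = -3 + k$
$x{\left(o \right)} = - \frac{4}{o} - \frac{3 o}{4}$ ($x{\left(o \right)} = \left(o \frac{1}{4} - \frac{4}{o}\right) - o = \left(\frac{o}{4} - \frac{4}{o}\right) - o = \left(- \frac{4}{o} + \frac{o}{4}\right) - o = - \frac{4}{o} - \frac{3 o}{4}$)
$\left(x{\left(5 \cdot 4 \left(-2\right) \right)} + G{\left(6 \left(-2\right),-1 \right)}\right)^{2} = \left(\left(- \frac{4}{5 \cdot 4 \left(-2\right)} - \frac{3 \cdot 5 \cdot 4 \left(-2\right)}{4}\right) - 4\right)^{2} = \left(\left(- \frac{4}{20 \left(-2\right)} - \frac{3 \cdot 20 \left(-2\right)}{4}\right) - 4\right)^{2} = \left(\left(- \frac{4}{-40} - -30\right) - 4\right)^{2} = \left(\left(\left(-4\right) \left(- \frac{1}{40}\right) + 30\right) - 4\right)^{2} = \left(\left(\frac{1}{10} + 30\right) - 4\right)^{2} = \left(\frac{301}{10} - 4\right)^{2} = \left(\frac{261}{10}\right)^{2} = \frac{68121}{100}$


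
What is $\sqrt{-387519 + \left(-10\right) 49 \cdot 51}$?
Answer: $i \sqrt{412509} \approx 642.27 i$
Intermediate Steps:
$\sqrt{-387519 + \left(-10\right) 49 \cdot 51} = \sqrt{-387519 - 24990} = \sqrt{-412509} = i \sqrt{412509}$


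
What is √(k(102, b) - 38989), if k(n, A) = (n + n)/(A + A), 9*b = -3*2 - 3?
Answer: I*√39091 ≈ 197.71*I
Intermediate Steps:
b = -1 (b = (-3*2 - 3)/9 = (-6 - 3)/9 = (⅑)*(-9) = -1)
k(n, A) = n/A (k(n, A) = (2*n)/((2*A)) = (2*n)*(1/(2*A)) = n/A)
√(k(102, b) - 38989) = √(102/(-1) - 38989) = √(102*(-1) - 38989) = √(-102 - 38989) = √(-39091) = I*√39091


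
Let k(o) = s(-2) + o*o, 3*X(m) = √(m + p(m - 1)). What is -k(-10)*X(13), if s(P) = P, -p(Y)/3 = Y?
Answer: -98*I*√23/3 ≈ -156.66*I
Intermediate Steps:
p(Y) = -3*Y
X(m) = √(3 - 2*m)/3 (X(m) = √(m - 3*(m - 1))/3 = √(m - 3*(-1 + m))/3 = √(m + (3 - 3*m))/3 = √(3 - 2*m)/3)
k(o) = -2 + o² (k(o) = -2 + o*o = -2 + o²)
-k(-10)*X(13) = -(-2 + (-10)²)*√(3 - 2*13)/3 = -(-2 + 100)*√(3 - 26)/3 = -98*√(-23)/3 = -98*(I*√23)/3 = -98*I*√23/3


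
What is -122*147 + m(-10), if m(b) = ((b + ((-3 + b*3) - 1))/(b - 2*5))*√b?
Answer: -17934 + 11*I*√10/5 ≈ -17934.0 + 6.957*I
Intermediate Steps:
m(b) = √b*(-4 + 4*b)/(-10 + b) (m(b) = ((b + ((-3 + 3*b) - 1))/(b - 10))*√b = ((b + (-4 + 3*b))/(-10 + b))*√b = ((-4 + 4*b)/(-10 + b))*√b = √b*(-4 + 4*b)/(-10 + b))
-122*147 + m(-10) = -122*147 + 4*√(-10)*(-1 - 10)/(-10 - 10) = -17934 + 4*(I*√10)*(-11)/(-20) = -17934 + 4*(I*√10)*(-1/20)*(-11) = -17934 + 11*I*√10/5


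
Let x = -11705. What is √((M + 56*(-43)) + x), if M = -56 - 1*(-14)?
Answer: I*√14155 ≈ 118.97*I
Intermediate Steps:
M = -42 (M = -56 + 14 = -42)
√((M + 56*(-43)) + x) = √((-42 + 56*(-43)) - 11705) = √((-42 - 2408) - 11705) = √(-2450 - 11705) = √(-14155) = I*√14155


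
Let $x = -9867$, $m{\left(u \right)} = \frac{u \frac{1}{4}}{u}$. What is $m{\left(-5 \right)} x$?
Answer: $- \frac{9867}{4} \approx -2466.8$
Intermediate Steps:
$m{\left(u \right)} = \frac{1}{4}$ ($m{\left(u \right)} = \frac{u \frac{1}{4}}{u} = \frac{\frac{1}{4} u}{u} = \frac{1}{4}$)
$m{\left(-5 \right)} x = \frac{1}{4} \left(-9867\right) = - \frac{9867}{4}$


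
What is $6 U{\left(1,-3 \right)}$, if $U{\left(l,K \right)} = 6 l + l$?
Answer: $42$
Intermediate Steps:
$U{\left(l,K \right)} = 7 l$
$6 U{\left(1,-3 \right)} = 6 \cdot 7 \cdot 1 = 6 \cdot 7 = 42$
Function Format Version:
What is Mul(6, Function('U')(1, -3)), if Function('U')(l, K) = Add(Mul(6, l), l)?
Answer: 42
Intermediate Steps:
Function('U')(l, K) = Mul(7, l)
Mul(6, Function('U')(1, -3)) = Mul(6, Mul(7, 1)) = Mul(6, 7) = 42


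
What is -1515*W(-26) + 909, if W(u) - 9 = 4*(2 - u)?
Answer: -182406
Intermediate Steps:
W(u) = 17 - 4*u (W(u) = 9 + 4*(2 - u) = 9 + (8 - 4*u) = 17 - 4*u)
-1515*W(-26) + 909 = -1515*(17 - 4*(-26)) + 909 = -1515*(17 + 104) + 909 = -1515*121 + 909 = -183315 + 909 = -182406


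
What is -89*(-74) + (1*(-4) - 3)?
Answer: 6579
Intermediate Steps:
-89*(-74) + (1*(-4) - 3) = 6586 + (-4 - 3) = 6586 - 7 = 6579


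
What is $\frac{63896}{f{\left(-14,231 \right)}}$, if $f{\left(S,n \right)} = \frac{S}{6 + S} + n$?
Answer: $\frac{5216}{19} \approx 274.53$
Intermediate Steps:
$f{\left(S,n \right)} = n + \frac{S}{6 + S}$
$\frac{63896}{f{\left(-14,231 \right)}} = \frac{63896}{\frac{1}{6 - 14} \left(-14 + 6 \cdot 231 - 3234\right)} = \frac{63896}{\frac{1}{-8} \left(-14 + 1386 - 3234\right)} = \frac{63896}{\left(- \frac{1}{8}\right) \left(-1862\right)} = \frac{63896}{\frac{931}{4}} = 63896 \cdot \frac{4}{931} = \frac{5216}{19}$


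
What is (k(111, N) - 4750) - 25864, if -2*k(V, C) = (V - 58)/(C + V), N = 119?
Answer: -14082493/460 ≈ -30614.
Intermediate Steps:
k(V, C) = -(-58 + V)/(2*(C + V)) (k(V, C) = -(V - 58)/(2*(C + V)) = -(-58 + V)/(2*(C + V)))
(k(111, N) - 4750) - 25864 = ((29 - ½*111)/(119 + 111) - 4750) - 25864 = ((29 - 111/2)/230 - 4750) - 25864 = ((1/230)*(-53/2) - 4750) - 25864 = (-53/460 - 4750) - 25864 = -2185053/460 - 25864 = -14082493/460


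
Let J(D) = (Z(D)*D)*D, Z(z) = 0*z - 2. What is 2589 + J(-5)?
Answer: 2539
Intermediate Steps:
Z(z) = -2 (Z(z) = 0 - 2 = -2)
J(D) = -2*D² (J(D) = (-2*D)*D = -2*D²)
2589 + J(-5) = 2589 - 2*(-5)² = 2589 - 2*25 = 2589 - 50 = 2539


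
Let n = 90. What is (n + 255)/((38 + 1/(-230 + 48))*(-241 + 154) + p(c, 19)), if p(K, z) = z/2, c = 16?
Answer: -31395/299938 ≈ -0.10467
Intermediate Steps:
p(K, z) = z/2 (p(K, z) = z*(1/2) = z/2)
(n + 255)/((38 + 1/(-230 + 48))*(-241 + 154) + p(c, 19)) = (90 + 255)/((38 + 1/(-230 + 48))*(-241 + 154) + (1/2)*19) = 345/((38 + 1/(-182))*(-87) + 19/2) = 345/((38 - 1/182)*(-87) + 19/2) = 345/((6915/182)*(-87) + 19/2) = 345/(-601605/182 + 19/2) = 345/(-299938/91) = 345*(-91/299938) = -31395/299938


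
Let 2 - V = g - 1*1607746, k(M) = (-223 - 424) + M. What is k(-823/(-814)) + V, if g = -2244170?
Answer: 3134935417/814 ≈ 3.8513e+6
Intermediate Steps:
k(M) = -647 + M
V = 3851918 (V = 2 - (-2244170 - 1*1607746) = 2 - (-2244170 - 1607746) = 2 - 1*(-3851916) = 2 + 3851916 = 3851918)
k(-823/(-814)) + V = (-647 - 823/(-814)) + 3851918 = (-647 - 823*(-1/814)) + 3851918 = (-647 + 823/814) + 3851918 = -525835/814 + 3851918 = 3134935417/814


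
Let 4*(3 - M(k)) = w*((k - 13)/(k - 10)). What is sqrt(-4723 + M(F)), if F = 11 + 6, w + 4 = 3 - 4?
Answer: I*sqrt(231245)/7 ≈ 68.697*I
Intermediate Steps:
w = -5 (w = -4 + (3 - 4) = -4 - 1 = -5)
F = 17
M(k) = 3 + 5*(-13 + k)/(4*(-10 + k)) (M(k) = 3 - (-5)*(k - 13)/(k - 10)/4 = 3 - (-5)*(-13 + k)/(-10 + k)/4 = 3 - (-5)*(-13 + k)/(4*(-10 + k)) = 3 + 5*(-13 + k)/(4*(-10 + k)))
sqrt(-4723 + M(F)) = sqrt(-4723 + (-185 + 17*17)/(4*(-10 + 17))) = sqrt(-4723 + (1/4)*(-185 + 289)/7) = sqrt(-4723 + (1/4)*(1/7)*104) = sqrt(-4723 + 26/7) = sqrt(-33035/7) = I*sqrt(231245)/7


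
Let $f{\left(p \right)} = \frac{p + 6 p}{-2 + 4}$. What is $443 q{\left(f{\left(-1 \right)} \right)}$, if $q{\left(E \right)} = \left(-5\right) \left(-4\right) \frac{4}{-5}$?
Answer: $-7088$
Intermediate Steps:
$f{\left(p \right)} = \frac{7 p}{2}$
$q{\left(E \right)} = -16$ ($q{\left(E \right)} = 20 \cdot 4 \left(- \frac{1}{5}\right) = 20 \left(- \frac{4}{5}\right) = -16$)
$443 q{\left(f{\left(-1 \right)} \right)} = 443 \left(-16\right) = -7088$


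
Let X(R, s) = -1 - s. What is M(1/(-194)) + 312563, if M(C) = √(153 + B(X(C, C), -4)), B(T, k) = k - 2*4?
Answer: 312563 + √141 ≈ 3.1258e+5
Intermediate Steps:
B(T, k) = -8 + k (B(T, k) = k - 8 = -8 + k)
M(C) = √141 (M(C) = √(153 + (-8 - 4)) = √(153 - 12) = √141)
M(1/(-194)) + 312563 = √141 + 312563 = 312563 + √141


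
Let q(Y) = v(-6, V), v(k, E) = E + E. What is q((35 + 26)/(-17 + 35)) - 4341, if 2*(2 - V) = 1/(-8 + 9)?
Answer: -4338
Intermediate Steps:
V = 3/2 (V = 2 - 1/(2*(-8 + 9)) = 2 - ½/1 = 2 - ½*1 = 2 - ½ = 3/2 ≈ 1.5000)
v(k, E) = 2*E
q(Y) = 3 (q(Y) = 2*(3/2) = 3)
q((35 + 26)/(-17 + 35)) - 4341 = 3 - 4341 = -4338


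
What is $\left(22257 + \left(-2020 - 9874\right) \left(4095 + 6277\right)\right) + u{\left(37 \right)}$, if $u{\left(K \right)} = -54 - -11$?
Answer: $-123342354$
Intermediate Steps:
$u{\left(K \right)} = -43$ ($u{\left(K \right)} = -54 + 11 = -43$)
$\left(22257 + \left(-2020 - 9874\right) \left(4095 + 6277\right)\right) + u{\left(37 \right)} = \left(22257 + \left(-2020 - 9874\right) \left(4095 + 6277\right)\right) - 43 = \left(22257 - 123364568\right) - 43 = -123342311 - 43 = -123342354$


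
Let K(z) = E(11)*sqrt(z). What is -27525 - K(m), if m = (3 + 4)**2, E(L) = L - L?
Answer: -27525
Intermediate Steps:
E(L) = 0
m = 49 (m = 7**2 = 49)
K(z) = 0 (K(z) = 0*sqrt(z) = 0)
-27525 - K(m) = -27525 - 1*0 = -27525 + 0 = -27525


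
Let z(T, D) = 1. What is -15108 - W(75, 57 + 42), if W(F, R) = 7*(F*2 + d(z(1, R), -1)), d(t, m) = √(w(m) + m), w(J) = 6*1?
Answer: -16158 - 7*√5 ≈ -16174.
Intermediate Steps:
w(J) = 6
d(t, m) = √(6 + m)
W(F, R) = 7*√5 + 14*F (W(F, R) = 7*(F*2 + √(6 - 1)) = 7*(2*F + √5) = 7*(√5 + 2*F) = 7*√5 + 14*F)
-15108 - W(75, 57 + 42) = -15108 - (7*√5 + 14*75) = -15108 - (7*√5 + 1050) = -15108 - (1050 + 7*√5) = -15108 + (-1050 - 7*√5) = -16158 - 7*√5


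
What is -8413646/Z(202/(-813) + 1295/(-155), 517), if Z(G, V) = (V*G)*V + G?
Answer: 106024560069/28978111705 ≈ 3.6588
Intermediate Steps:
Z(G, V) = G + G*V**2 (Z(G, V) = (G*V)*V + G = G*V**2 + G = G + G*V**2)
-8413646/Z(202/(-813) + 1295/(-155), 517) = -8413646*1/((1 + 517**2)*(202/(-813) + 1295/(-155))) = -8413646*1/((1 + 267289)*(202*(-1/813) + 1295*(-1/155))) = -8413646*1/(267290*(-202/813 - 259/31)) = -8413646/((-216829/25203*267290)) = -8413646/(-57956223410/25203) = -8413646*(-25203/57956223410) = 106024560069/28978111705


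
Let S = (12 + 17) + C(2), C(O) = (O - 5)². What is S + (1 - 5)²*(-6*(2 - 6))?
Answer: 422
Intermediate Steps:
C(O) = (-5 + O)²
S = 38 (S = (12 + 17) + (-5 + 2)² = 29 + (-3)² = 29 + 9 = 38)
S + (1 - 5)²*(-6*(2 - 6)) = 38 + (1 - 5)²*(-6*(2 - 6)) = 38 + (-4)²*(-6*(-4)) = 38 + 16*24 = 38 + 384 = 422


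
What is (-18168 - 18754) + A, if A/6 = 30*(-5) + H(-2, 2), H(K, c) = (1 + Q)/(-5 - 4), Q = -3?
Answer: -113462/3 ≈ -37821.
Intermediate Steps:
H(K, c) = 2/9 (H(K, c) = (1 - 3)/(-5 - 4) = -2/(-9) = -2*(-⅑) = 2/9)
A = -2696/3 (A = 6*(30*(-5) + 2/9) = 6*(-150 + 2/9) = 6*(-1348/9) = -2696/3 ≈ -898.67)
(-18168 - 18754) + A = (-18168 - 18754) - 2696/3 = -36922 - 2696/3 = -113462/3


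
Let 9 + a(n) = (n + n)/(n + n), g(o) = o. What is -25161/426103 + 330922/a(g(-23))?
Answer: -70503529127/1704412 ≈ -41365.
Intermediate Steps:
a(n) = -8 (a(n) = -9 + (n + n)/(n + n) = -9 + (2*n)/((2*n)) = -9 + (2*n)*(1/(2*n)) = -9 + 1 = -8)
-25161/426103 + 330922/a(g(-23)) = -25161/426103 + 330922/(-8) = -25161*1/426103 + 330922*(-⅛) = -25161/426103 - 165461/4 = -70503529127/1704412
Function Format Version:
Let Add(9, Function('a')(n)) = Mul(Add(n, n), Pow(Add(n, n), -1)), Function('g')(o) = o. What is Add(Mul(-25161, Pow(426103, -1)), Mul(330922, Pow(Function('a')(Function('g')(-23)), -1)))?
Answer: Rational(-70503529127, 1704412) ≈ -41365.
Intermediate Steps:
Function('a')(n) = -8 (Function('a')(n) = Add(-9, Mul(Add(n, n), Pow(Add(n, n), -1))) = Add(-9, Mul(Mul(2, n), Pow(Mul(2, n), -1))) = Add(-9, Mul(Mul(2, n), Mul(Rational(1, 2), Pow(n, -1)))) = Add(-9, 1) = -8)
Add(Mul(-25161, Pow(426103, -1)), Mul(330922, Pow(Function('a')(Function('g')(-23)), -1))) = Add(Mul(-25161, Pow(426103, -1)), Mul(330922, Pow(-8, -1))) = Add(Mul(-25161, Rational(1, 426103)), Mul(330922, Rational(-1, 8))) = Add(Rational(-25161, 426103), Rational(-165461, 4)) = Rational(-70503529127, 1704412)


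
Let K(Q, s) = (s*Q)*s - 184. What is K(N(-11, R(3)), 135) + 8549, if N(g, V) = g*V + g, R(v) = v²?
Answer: -1996385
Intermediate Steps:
N(g, V) = g + V*g (N(g, V) = V*g + g = g + V*g)
K(Q, s) = -184 + Q*s² (K(Q, s) = (Q*s)*s - 184 = Q*s² - 184 = -184 + Q*s²)
K(N(-11, R(3)), 135) + 8549 = (-184 - 11*(1 + 3²)*135²) + 8549 = (-184 - 11*(1 + 9)*18225) + 8549 = (-184 - 11*10*18225) + 8549 = (-184 - 110*18225) + 8549 = (-184 - 2004750) + 8549 = -2004934 + 8549 = -1996385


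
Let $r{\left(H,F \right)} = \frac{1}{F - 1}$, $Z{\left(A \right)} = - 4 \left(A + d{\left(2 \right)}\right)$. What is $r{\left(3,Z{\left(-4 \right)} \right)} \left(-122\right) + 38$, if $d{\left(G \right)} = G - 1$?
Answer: $\frac{296}{11} \approx 26.909$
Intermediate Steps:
$d{\left(G \right)} = -1 + G$ ($d{\left(G \right)} = G - 1 = -1 + G$)
$Z{\left(A \right)} = -4 - 4 A$ ($Z{\left(A \right)} = - 4 \left(A + \left(-1 + 2\right)\right) = - 4 \left(A + 1\right) = - 4 \left(1 + A\right) = -4 - 4 A$)
$r{\left(H,F \right)} = \frac{1}{-1 + F}$
$r{\left(3,Z{\left(-4 \right)} \right)} \left(-122\right) + 38 = \frac{1}{-1 - -12} \left(-122\right) + 38 = \frac{1}{-1 + \left(-4 + 16\right)} \left(-122\right) + 38 = \frac{1}{-1 + 12} \left(-122\right) + 38 = \frac{1}{11} \left(-122\right) + 38 = - \frac{122}{11} + 38 = \frac{296}{11}$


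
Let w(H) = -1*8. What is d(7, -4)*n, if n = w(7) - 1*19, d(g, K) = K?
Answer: 108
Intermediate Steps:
w(H) = -8
n = -27 (n = -8 - 1*19 = -8 - 19 = -27)
d(7, -4)*n = -4*(-27) = 108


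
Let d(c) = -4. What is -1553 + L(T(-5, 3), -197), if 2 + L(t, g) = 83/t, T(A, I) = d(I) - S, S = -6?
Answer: -3027/2 ≈ -1513.5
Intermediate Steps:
T(A, I) = 2 (T(A, I) = -4 - 1*(-6) = -4 + 6 = 2)
L(t, g) = -2 + 83/t
-1553 + L(T(-5, 3), -197) = -1553 + (-2 + 83/2) = -1553 + 79/2 = -3027/2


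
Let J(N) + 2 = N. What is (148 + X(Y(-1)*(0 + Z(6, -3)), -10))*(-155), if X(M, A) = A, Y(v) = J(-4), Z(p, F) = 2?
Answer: -21390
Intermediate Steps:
J(N) = -2 + N
Y(v) = -6 (Y(v) = -2 - 4 = -6)
(148 + X(Y(-1)*(0 + Z(6, -3)), -10))*(-155) = (148 - 10)*(-155) = 138*(-155) = -21390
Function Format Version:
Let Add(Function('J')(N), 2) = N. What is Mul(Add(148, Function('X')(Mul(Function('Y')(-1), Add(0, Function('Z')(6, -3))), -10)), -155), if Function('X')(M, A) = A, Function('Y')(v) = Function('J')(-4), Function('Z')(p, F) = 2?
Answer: -21390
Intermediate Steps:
Function('J')(N) = Add(-2, N)
Function('Y')(v) = -6 (Function('Y')(v) = Add(-2, -4) = -6)
Mul(Add(148, Function('X')(Mul(Function('Y')(-1), Add(0, Function('Z')(6, -3))), -10)), -155) = Mul(Add(148, -10), -155) = Mul(138, -155) = -21390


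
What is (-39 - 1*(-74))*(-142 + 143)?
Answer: 35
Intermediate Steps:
(-39 - 1*(-74))*(-142 + 143) = (-39 + 74)*1 = 35*1 = 35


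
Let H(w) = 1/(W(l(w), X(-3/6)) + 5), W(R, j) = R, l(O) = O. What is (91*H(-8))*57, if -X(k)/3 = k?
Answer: -1729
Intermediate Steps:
X(k) = -3*k
H(w) = 1/(5 + w) (H(w) = 1/(w + 5) = 1/(5 + w))
(91*H(-8))*57 = (91/(5 - 8))*57 = (91/(-3))*57 = (91*(-⅓))*57 = -91/3*57 = -1729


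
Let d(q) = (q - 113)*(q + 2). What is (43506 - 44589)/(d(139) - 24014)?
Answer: 1083/20348 ≈ 0.053224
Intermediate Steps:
d(q) = (-113 + q)*(2 + q)
(43506 - 44589)/(d(139) - 24014) = (43506 - 44589)/((-226 + 139² - 111*139) - 24014) = -1083/((-226 + 19321 - 15429) - 24014) = -1083/(3666 - 24014) = -1083/(-20348) = -1083*(-1/20348) = 1083/20348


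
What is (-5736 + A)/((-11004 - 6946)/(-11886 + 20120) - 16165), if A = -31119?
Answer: 10115469/4437352 ≈ 2.2796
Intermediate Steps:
(-5736 + A)/((-11004 - 6946)/(-11886 + 20120) - 16165) = (-5736 - 31119)/((-11004 - 6946)/(-11886 + 20120) - 16165) = -36855/(-17950/8234 - 16165) = -36855/(-17950*1/8234 - 16165) = -36855/(-8975/4117 - 16165) = -36855/(-66560280/4117) = -36855*(-4117/66560280) = 10115469/4437352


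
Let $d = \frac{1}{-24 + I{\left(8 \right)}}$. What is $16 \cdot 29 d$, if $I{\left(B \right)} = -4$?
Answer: $- \frac{116}{7} \approx -16.571$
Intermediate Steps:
$d = - \frac{1}{28}$ ($d = \frac{1}{-24 - 4} = \frac{1}{-28} = - \frac{1}{28} \approx -0.035714$)
$16 \cdot 29 d = 16 \cdot 29 \left(- \frac{1}{28}\right) = 464 \left(- \frac{1}{28}\right) = - \frac{116}{7}$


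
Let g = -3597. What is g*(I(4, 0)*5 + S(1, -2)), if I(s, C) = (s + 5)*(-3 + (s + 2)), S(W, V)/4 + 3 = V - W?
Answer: -399267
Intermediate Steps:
S(W, V) = -12 - 4*W + 4*V (S(W, V) = -12 + 4*(V - W) = -12 + (-4*W + 4*V) = -12 - 4*W + 4*V)
I(s, C) = (-1 + s)*(5 + s) (I(s, C) = (5 + s)*(-3 + (2 + s)) = (5 + s)*(-1 + s) = (-1 + s)*(5 + s))
g*(I(4, 0)*5 + S(1, -2)) = -3597*((-5 + 4**2 + 4*4)*5 + (-12 - 4*1 + 4*(-2))) = -3597*((-5 + 16 + 16)*5 + (-12 - 4 - 8)) = -3597*(27*5 - 24) = -3597*(135 - 24) = -3597*111 = -399267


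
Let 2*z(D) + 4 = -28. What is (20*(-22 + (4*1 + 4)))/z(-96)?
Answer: 35/2 ≈ 17.500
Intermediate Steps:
z(D) = -16 (z(D) = -2 + (½)*(-28) = -2 - 14 = -16)
(20*(-22 + (4*1 + 4)))/z(-96) = (20*(-22 + (4*1 + 4)))/(-16) = (20*(-22 + (4 + 4)))*(-1/16) = (20*(-22 + 8))*(-1/16) = (20*(-14))*(-1/16) = -280*(-1/16) = 35/2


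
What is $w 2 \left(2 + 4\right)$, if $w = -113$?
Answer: $-1356$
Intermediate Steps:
$w 2 \left(2 + 4\right) = - 113 \cdot 2 \left(2 + 4\right) = - 113 \cdot 2 \cdot 6 = \left(-113\right) 12 = -1356$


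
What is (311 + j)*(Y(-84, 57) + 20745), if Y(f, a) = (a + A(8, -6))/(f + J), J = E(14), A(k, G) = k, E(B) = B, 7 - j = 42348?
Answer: -6103113255/7 ≈ -8.7187e+8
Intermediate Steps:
j = -42341 (j = 7 - 1*42348 = 7 - 42348 = -42341)
J = 14
Y(f, a) = (8 + a)/(14 + f) (Y(f, a) = (a + 8)/(f + 14) = (8 + a)/(14 + f))
(311 + j)*(Y(-84, 57) + 20745) = (311 - 42341)*((8 + 57)/(14 - 84) + 20745) = -42030*(65/(-70) + 20745) = -42030*(-1/70*65 + 20745) = -42030*(-13/14 + 20745) = -42030*290417/14 = -6103113255/7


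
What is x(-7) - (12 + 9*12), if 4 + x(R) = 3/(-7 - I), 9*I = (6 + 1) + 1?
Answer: -8831/71 ≈ -124.38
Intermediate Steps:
I = 8/9 (I = ((6 + 1) + 1)/9 = (7 + 1)/9 = (⅑)*8 = 8/9 ≈ 0.88889)
x(R) = -311/71 (x(R) = -4 + 3/(-7 - 1*8/9) = -4 + 3/(-7 - 8/9) = -4 + 3/(-71/9) = -4 + 3*(-9/71) = -4 - 27/71 = -311/71)
x(-7) - (12 + 9*12) = -311/71 - (12 + 9*12) = -311/71 - (12 + 108) = -311/71 - 1*120 = -311/71 - 120 = -8831/71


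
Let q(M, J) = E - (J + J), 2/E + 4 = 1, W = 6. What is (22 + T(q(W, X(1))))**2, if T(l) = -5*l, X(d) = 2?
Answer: 18496/9 ≈ 2055.1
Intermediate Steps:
E = -2/3 (E = 2/(-4 + 1) = 2/(-3) = 2*(-1/3) = -2/3 ≈ -0.66667)
q(M, J) = -2/3 - 2*J (q(M, J) = -2/3 - (J + J) = -2/3 - 2*J)
(22 + T(q(W, X(1))))**2 = (22 - 5*(-2/3 - 2*2))**2 = (22 - 5*(-2/3 - 4))**2 = (22 - 5*(-14/3))**2 = (22 + 70/3)**2 = (136/3)**2 = 18496/9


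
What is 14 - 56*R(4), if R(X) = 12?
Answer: -658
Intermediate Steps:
14 - 56*R(4) = 14 - 56*12 = 14 - 672 = -658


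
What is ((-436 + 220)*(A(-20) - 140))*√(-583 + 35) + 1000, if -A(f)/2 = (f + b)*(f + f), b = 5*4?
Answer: 1000 + 60480*I*√137 ≈ 1000.0 + 7.079e+5*I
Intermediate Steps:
b = 20
A(f) = -4*f*(20 + f) (A(f) = -2*(f + 20)*(f + f) = -2*(20 + f)*2*f = -4*f*(20 + f))
((-436 + 220)*(A(-20) - 140))*√(-583 + 35) + 1000 = ((-436 + 220)*(-4*(-20)*(20 - 20) - 140))*√(-583 + 35) + 1000 = (-216*(-4*(-20)*0 - 140))*√(-548) + 1000 = (-216*(0 - 140))*(2*I*√137) + 1000 = (-216*(-140))*(2*I*√137) + 1000 = 30240*(2*I*√137) + 1000 = 60480*I*√137 + 1000 = 1000 + 60480*I*√137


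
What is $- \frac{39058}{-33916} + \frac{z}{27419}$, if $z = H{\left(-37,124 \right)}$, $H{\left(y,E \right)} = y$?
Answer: $\frac{534838205}{464971402} \approx 1.1503$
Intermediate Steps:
$z = -37$
$- \frac{39058}{-33916} + \frac{z}{27419} = - \frac{39058}{-33916} - \frac{37}{27419} = \left(-39058\right) \left(- \frac{1}{33916}\right) - \frac{37}{27419} = \frac{19529}{16958} - \frac{37}{27419} = \frac{534838205}{464971402}$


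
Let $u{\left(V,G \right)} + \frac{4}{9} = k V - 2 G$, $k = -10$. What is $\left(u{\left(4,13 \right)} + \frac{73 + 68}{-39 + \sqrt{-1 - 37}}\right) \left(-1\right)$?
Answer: $\frac{981773}{14031} + \frac{141 i \sqrt{38}}{1559} \approx 69.972 + 0.55753 i$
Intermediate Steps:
$u{\left(V,G \right)} = - \frac{4}{9} - 10 V - 2 G$ ($u{\left(V,G \right)} = - \frac{4}{9} - \left(2 G + 10 V\right) = - \frac{4}{9} - 10 V - 2 G$)
$\left(u{\left(4,13 \right)} + \frac{73 + 68}{-39 + \sqrt{-1 - 37}}\right) \left(-1\right) = \left(\left(- \frac{4}{9} - 40 - 26\right) + \frac{73 + 68}{-39 + \sqrt{-1 - 37}}\right) \left(-1\right) = \left(\left(- \frac{4}{9} - 40 - 26\right) + \frac{141}{-39 + \sqrt{-38}}\right) \left(-1\right) = \left(- \frac{598}{9} + \frac{141}{-39 + i \sqrt{38}}\right) \left(-1\right) = \frac{598}{9} - \frac{141}{-39 + i \sqrt{38}}$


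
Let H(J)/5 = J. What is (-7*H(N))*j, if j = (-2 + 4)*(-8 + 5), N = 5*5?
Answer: 5250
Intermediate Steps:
N = 25
H(J) = 5*J
j = -6 (j = 2*(-3) = -6)
(-7*H(N))*j = -35*25*(-6) = -7*125*(-6) = -875*(-6) = 5250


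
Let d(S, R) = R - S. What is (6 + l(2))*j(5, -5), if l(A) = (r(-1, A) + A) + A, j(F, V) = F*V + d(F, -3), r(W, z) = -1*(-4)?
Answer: -462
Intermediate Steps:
r(W, z) = 4
j(F, V) = -3 - F + F*V (j(F, V) = F*V + (-3 - F) = -3 - F + F*V)
l(A) = 4 + 2*A (l(A) = (4 + A) + A = 4 + 2*A)
(6 + l(2))*j(5, -5) = (6 + (4 + 2*2))*(-3 - 1*5 + 5*(-5)) = (6 + (4 + 4))*(-3 - 5 - 25) = (6 + 8)*(-33) = 14*(-33) = -462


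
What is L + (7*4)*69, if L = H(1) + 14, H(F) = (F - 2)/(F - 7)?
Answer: 11677/6 ≈ 1946.2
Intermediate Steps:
H(F) = (-2 + F)/(-7 + F)
L = 85/6 (L = (-2 + 1)/(-7 + 1) + 14 = -1/(-6) + 14 = -⅙*(-1) + 14 = ⅙ + 14 = 85/6 ≈ 14.167)
L + (7*4)*69 = 85/6 + (7*4)*69 = 85/6 + 28*69 = 85/6 + 1932 = 11677/6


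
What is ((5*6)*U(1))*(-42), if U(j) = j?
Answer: -1260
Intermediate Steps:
((5*6)*U(1))*(-42) = ((5*6)*1)*(-42) = (30*1)*(-42) = 30*(-42) = -1260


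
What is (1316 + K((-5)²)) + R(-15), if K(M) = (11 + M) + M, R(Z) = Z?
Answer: 1362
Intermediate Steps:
K(M) = 11 + 2*M
(1316 + K((-5)²)) + R(-15) = (1316 + (11 + 2*(-5)²)) - 15 = (1316 + (11 + 2*25)) - 15 = (1316 + (11 + 50)) - 15 = (1316 + 61) - 15 = 1377 - 15 = 1362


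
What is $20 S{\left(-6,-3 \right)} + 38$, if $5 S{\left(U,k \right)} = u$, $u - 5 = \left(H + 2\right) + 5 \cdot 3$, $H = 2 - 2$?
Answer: $126$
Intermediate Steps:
$H = 0$ ($H = 2 - 2 = 0$)
$u = 22$ ($u = 5 + \left(\left(0 + 2\right) + 5 \cdot 3\right) = 5 + \left(2 + 15\right) = 5 + 17 = 22$)
$S{\left(U,k \right)} = \frac{22}{5}$ ($S{\left(U,k \right)} = \frac{1}{5} \cdot 22 = \frac{22}{5}$)
$20 S{\left(-6,-3 \right)} + 38 = 20 \cdot \frac{22}{5} + 38 = 88 + 38 = 126$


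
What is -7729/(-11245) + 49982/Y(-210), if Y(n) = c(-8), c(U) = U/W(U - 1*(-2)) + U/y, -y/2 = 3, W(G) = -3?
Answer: 281039253/22490 ≈ 12496.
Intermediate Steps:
y = -6 (y = -2*3 = -6)
c(U) = -U/2 (c(U) = U/(-3) + U/(-6) = U*(-⅓) + U*(-⅙) = -U/3 - U/6 = -U/2)
Y(n) = 4 (Y(n) = -½*(-8) = 4)
-7729/(-11245) + 49982/Y(-210) = -7729/(-11245) + 49982/4 = -7729*(-1/11245) + 49982*(¼) = 7729/11245 + 24991/2 = 281039253/22490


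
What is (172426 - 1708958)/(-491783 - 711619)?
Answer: 768266/601701 ≈ 1.2768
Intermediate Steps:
(172426 - 1708958)/(-491783 - 711619) = -1536532/(-1203402) = -1536532*(-1/1203402) = 768266/601701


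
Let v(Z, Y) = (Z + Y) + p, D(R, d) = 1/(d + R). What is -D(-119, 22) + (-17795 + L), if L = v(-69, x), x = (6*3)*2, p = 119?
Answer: -1717772/97 ≈ -17709.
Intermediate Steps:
D(R, d) = 1/(R + d)
x = 36 (x = 18*2 = 36)
v(Z, Y) = 119 + Y + Z (v(Z, Y) = (Z + Y) + 119 = (Y + Z) + 119 = 119 + Y + Z)
L = 86 (L = 119 + 36 - 69 = 86)
-D(-119, 22) + (-17795 + L) = -1/(-119 + 22) + (-17795 + 86) = -1/(-97) - 17709 = -1*(-1/97) - 17709 = 1/97 - 17709 = -1717772/97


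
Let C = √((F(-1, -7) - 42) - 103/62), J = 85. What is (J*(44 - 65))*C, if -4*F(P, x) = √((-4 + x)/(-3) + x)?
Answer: -595*√(-1510506 - 2883*I*√30)/62 ≈ -61.65 + 11795.0*I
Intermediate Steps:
F(P, x) = -√(4/3 + 2*x/3)/4 (F(P, x) = -√((-4 + x)/(-3) + x)/4 = -√((-4 + x)*(-⅓) + x)/4 = -√((4/3 - x/3) + x)/4 = -√(4/3 + 2*x/3)/4)
C = √(-2707/62 - I*√30/12) (C = √((-√(12 + 6*(-7))/12 - 42) - 103/62) = √((-√(12 - 42)/12 - 42) - 103*1/62) = √((-I*√30/12 - 42) - 103/62) = √((-42 - I*√30/12) - 103/62) = √(-2707/62 - I*√30/12) ≈ 0.03454 - 6.6078*I)
(J*(44 - 65))*C = (85*(44 - 65))*(√(-1510506 - 2883*I*√30)/186) = (85*(-21))*(√(-1510506 - 2883*I*√30)/186) = -595*√(-1510506 - 2883*I*√30)/62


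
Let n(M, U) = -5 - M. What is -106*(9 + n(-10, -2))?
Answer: -1484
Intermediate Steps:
-106*(9 + n(-10, -2)) = -106*(9 + (-5 - 1*(-10))) = -106*(9 + (-5 + 10)) = -106*(9 + 5) = -106*14 = -1484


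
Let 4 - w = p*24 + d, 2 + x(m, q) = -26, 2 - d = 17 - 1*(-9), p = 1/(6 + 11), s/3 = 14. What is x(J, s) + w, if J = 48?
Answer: -24/17 ≈ -1.4118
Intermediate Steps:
s = 42 (s = 3*14 = 42)
p = 1/17 ≈ 0.058824
d = -24 (d = 2 - (17 - 1*(-9)) = 2 - (17 + 9) = 2 - 1*26 = 2 - 26 = -24)
x(m, q) = -28 (x(m, q) = -2 - 26 = -28)
w = 452/17 (w = 4 - ((1/17)*24 - 24) = 4 - (24/17 - 24) = 4 - 1*(-384/17) = 4 + 384/17 = 452/17 ≈ 26.588)
x(J, s) + w = -28 + 452/17 = -24/17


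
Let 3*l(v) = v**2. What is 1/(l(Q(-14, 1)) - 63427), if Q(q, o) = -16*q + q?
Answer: -1/48727 ≈ -2.0523e-5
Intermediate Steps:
Q(q, o) = -15*q
l(v) = v**2/3
1/(l(Q(-14, 1)) - 63427) = 1/((-15*(-14))**2/3 - 63427) = 1/((1/3)*210**2 - 63427) = 1/((1/3)*44100 - 63427) = 1/(14700 - 63427) = 1/(-48727) = -1/48727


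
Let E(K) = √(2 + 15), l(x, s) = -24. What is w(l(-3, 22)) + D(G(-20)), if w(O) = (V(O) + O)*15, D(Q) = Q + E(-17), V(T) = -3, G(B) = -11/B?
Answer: -8089/20 + √17 ≈ -400.33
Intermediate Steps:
E(K) = √17
D(Q) = Q + √17
w(O) = -45 + 15*O (w(O) = (-3 + O)*15 = -45 + 15*O)
w(l(-3, 22)) + D(G(-20)) = (-45 + 15*(-24)) + (-11/(-20) + √17) = (-45 - 360) + (-11*(-1/20) + √17) = -405 + (11/20 + √17) = -8089/20 + √17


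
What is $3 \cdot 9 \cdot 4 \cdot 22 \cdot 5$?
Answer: $11880$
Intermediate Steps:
$3 \cdot 9 \cdot 4 \cdot 22 \cdot 5 = 27 \cdot 4 \cdot 22 \cdot 5 = 108 \cdot 22 \cdot 5 = 2376 \cdot 5 = 11880$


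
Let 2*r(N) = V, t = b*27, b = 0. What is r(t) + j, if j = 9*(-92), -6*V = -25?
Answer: -9911/12 ≈ -825.92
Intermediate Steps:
t = 0 (t = 0*27 = 0)
V = 25/6 (V = -⅙*(-25) = 25/6 ≈ 4.1667)
r(N) = 25/12 (r(N) = (½)*(25/6) = 25/12)
j = -828
r(t) + j = 25/12 - 828 = -9911/12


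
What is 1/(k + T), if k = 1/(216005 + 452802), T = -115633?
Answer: -668807/77336159830 ≈ -8.6480e-6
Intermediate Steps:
k = 1/668807 ≈ 1.4952e-6
1/(k + T) = 1/(1/668807 - 115633) = 1/(-77336159830/668807) = -668807/77336159830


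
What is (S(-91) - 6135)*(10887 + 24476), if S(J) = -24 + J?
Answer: -221018750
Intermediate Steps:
(S(-91) - 6135)*(10887 + 24476) = ((-24 - 91) - 6135)*(10887 + 24476) = (-115 - 6135)*35363 = -6250*35363 = -221018750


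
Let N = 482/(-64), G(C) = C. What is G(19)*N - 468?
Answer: -19555/32 ≈ -611.09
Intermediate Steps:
N = -241/32 (N = 482*(-1/64) = -241/32 ≈ -7.5313)
G(19)*N - 468 = 19*(-241/32) - 468 = -4579/32 - 468 = -19555/32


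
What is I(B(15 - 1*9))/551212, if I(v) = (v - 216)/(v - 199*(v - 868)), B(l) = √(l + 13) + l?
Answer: -18010239/8110147260530360 + 32491*√19/4055073630265180 ≈ -2.1858e-9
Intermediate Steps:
B(l) = l + √(13 + l) (B(l) = √(13 + l) + l = l + √(13 + l))
I(v) = (-216 + v)/(172732 - 198*v) (I(v) = (-216 + v)/(v - 199*(-868 + v)) = (-216 + v)/(v + (172732 - 199*v)) = (-216 + v)/(172732 - 198*v))
I(B(15 - 1*9))/551212 = ((216 - ((15 - 1*9) + √(13 + (15 - 1*9))))/(2*(-86366 + 99*((15 - 1*9) + √(13 + (15 - 1*9))))))/551212 = ((216 - ((15 - 9) + √(13 + (15 - 9))))/(2*(-86366 + 99*((15 - 9) + √(13 + (15 - 9))))))*(1/551212) = ((216 - (6 + √(13 + 6)))/(2*(-86366 + 99*(6 + √(13 + 6)))))*(1/551212) = ((216 - (6 + √19))/(2*(-86366 + 99*(6 + √19))))*(1/551212) = ((216 + (-6 - √19))/(2*(-86366 + (594 + 99*√19))))*(1/551212) = ((210 - √19)/(2*(-85772 + 99*√19)))*(1/551212) = (210 - √19)/(1102424*(-85772 + 99*√19))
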